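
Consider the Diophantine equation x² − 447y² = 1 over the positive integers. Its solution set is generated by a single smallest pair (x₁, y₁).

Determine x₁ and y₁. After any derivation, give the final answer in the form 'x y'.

148 7

√447 → a₀=21, period (7,42); ℓ=2 even so k=1
a_0=21:  p_0=21·1+0=21,  q_0=21·0+1=1
a_1=7:  p_1=7·21+1=148,  q_1=7·1+0=7
fundamental: x₁=148, y₁=7  (since 21904 − 447·49 = 1)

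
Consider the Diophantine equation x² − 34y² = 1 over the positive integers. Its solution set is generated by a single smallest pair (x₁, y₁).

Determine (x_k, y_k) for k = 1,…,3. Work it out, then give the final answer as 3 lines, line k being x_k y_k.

35 6
2449 420
171395 29394

√34 → a₀=5, period (1,4,1,10); ℓ=4 even so k=3
a_0=5:  p_0=5·1+0=5,  q_0=5·0+1=1
…
a_2=4:  p_2=4·6+5=29,  q_2=4·1+1=5
a_3=1:  p_3=1·29+6=35,  q_3=1·5+1=6
fundamental: x₁=35, y₁=6  (since 1225 − 34·36 = 1)
(x_2, y_2) = (35·35 + 34·6·6, 35·6 + 6·35) = (2449, 420)
(x_3, y_3) = (35·2449 + 34·6·420, 35·420 + 6·2449) = (171395, 29394)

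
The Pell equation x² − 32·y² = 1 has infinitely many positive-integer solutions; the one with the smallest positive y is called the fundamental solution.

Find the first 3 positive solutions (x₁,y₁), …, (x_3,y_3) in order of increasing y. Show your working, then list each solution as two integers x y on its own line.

√32 = [5; 1,1,1,10, …], period ℓ=4 (even) → k=3
k=0  a_k=5  p_k/q_k = 5/1
k=1  a_k=1  p_k/q_k = 6/1
k=2  a_k=1  p_k/q_k = 11/2
k=3  a_k=1  p_k/q_k = 17/3
(x₁, y₁) = (17, 3);  17² − 32·3² = 1 ✓
n=2: (17,3)∘(17,3) = (17·17+32·3·3, 17·3+3·17) = (577,102)
n=3: (577,102)∘(17,3) = (17·577+32·3·102, 17·102+3·577) = (19601,3465)

17 3
577 102
19601 3465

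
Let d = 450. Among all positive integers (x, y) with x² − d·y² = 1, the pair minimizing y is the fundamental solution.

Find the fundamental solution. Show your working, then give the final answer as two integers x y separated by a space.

19601 924

√450 = [21; 4,1,2,4,2,1,4,42, …], period ℓ=8 (even) → k=7
i=0: a=21 ⇒ p=21, q=1
i=1: a=4 ⇒ p=85, q=4
…
i=3: a=2 ⇒ p=297, q=14
i=4: a=4 ⇒ p=1294, q=61
i=5: a=2 ⇒ p=2885, q=136
i=6: a=1 ⇒ p=4179, q=197
i=7: a=4 ⇒ p=19601, q=924
(x₁, y₁) = (19601, 924);  19601² − 450·924² = 1 ✓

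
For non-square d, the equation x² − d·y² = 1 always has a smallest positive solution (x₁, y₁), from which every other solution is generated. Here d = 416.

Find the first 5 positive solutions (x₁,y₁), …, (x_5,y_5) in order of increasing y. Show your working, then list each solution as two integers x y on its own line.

5201 255
54100801 2652510
562756526801 27591408765
5853793337683201 287005831321020
60891157735824130001 2985434629809841275

√416 = [20; 2,1,1,9,1,1,2,40, …], period ℓ=8 (even) → k=7
step 0: (20, 1)  from 20·(1,0) + (0,1)
step 1: (41, 2)  from 2·(20,1) + (1,0)
step 2: (61, 3)  from 1·(41,2) + (20,1)
…
step 6: (2060, 101)  from 1·(1081,53) + (979,48)
step 7: (5201, 255)  from 2·(2060,101) + (1081,53)
fundamental: x₁=5201, y₁=255  (since 27050401 − 416·65025 = 1)
n=2: (5201,255)∘(5201,255) = (5201·5201+416·255·255, 5201·255+255·5201) = (54100801,2652510)
n=3: (54100801,2652510)∘(5201,255) = (5201·54100801+416·255·2652510, 5201·2652510+255·54100801) = (562756526801,27591408765)
n=4: (562756526801,27591408765)∘(5201,255) = (5201·562756526801+416·255·27591408765, 5201·27591408765+255·562756526801) = (5853793337683201,287005831321020)
n=5: (5853793337683201,287005831321020)∘(5201,255) = (5201·5853793337683201+416·255·287005831321020, 5201·287005831321020+255·5853793337683201) = (60891157735824130001,2985434629809841275)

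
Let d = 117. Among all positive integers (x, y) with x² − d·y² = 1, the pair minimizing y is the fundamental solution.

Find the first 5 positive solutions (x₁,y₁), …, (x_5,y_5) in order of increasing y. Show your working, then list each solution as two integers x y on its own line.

649 60
842401 77880
1093435849 101088180
1419278889601 131212379760
1842222905266249 170313567840300

√117 = [10; 1,4,2,4,1,20, …], period ℓ=6 (even) → k=5
step 0: (10, 1)  from 10·(1,0) + (0,1)
step 1: (11, 1)  from 1·(10,1) + (1,0)
…
step 4: (530, 49)  from 4·(119,11) + (54,5)
step 5: (649, 60)  from 1·(530,49) + (119,11)
fundamental: x₁=649, y₁=60  (since 421201 − 117·3600 = 1)
k=2:  x_2 = 649·649+117·60·60 = 842401,  y_2 = 649·60+60·649 = 77880
k=3:  x_3 = 649·842401+117·60·77880 = 1093435849,  y_3 = 649·77880+60·842401 = 101088180
k=4:  x_4 = 649·1093435849+117·60·101088180 = 1419278889601,  y_4 = 649·101088180+60·1093435849 = 131212379760
k=5:  x_5 = 649·1419278889601+117·60·131212379760 = 1842222905266249,  y_5 = 649·131212379760+60·1419278889601 = 170313567840300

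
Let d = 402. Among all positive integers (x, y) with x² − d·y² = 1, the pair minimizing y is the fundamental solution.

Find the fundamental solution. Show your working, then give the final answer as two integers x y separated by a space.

d=402: √d = [20; 20,40] (ℓ=2, even), read p_1/q_1
a_0=20:  p_0=20·1+0=20,  q_0=20·0+1=1
a_1=20:  p_1=20·20+1=401,  q_1=20·1+0=20
→ (401, 20).  Check: 401²=160801, 402·20²=160800, difference 1.

401 20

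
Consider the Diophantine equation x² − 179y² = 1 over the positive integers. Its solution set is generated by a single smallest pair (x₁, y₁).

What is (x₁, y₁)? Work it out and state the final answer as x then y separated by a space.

4190210 313191

√179 → a₀=13, period (2,1,1,1,3,…,1,2,26); ℓ=14 even so k=13
step 0: (13, 1)  from 13·(1,0) + (0,1)
…
step 2: (40, 3)  from 1·(27,2) + (13,1)
…
step 4: (107, 8)  from 1·(67,5) + (40,3)
…
step 9: (438125, 32747)  from 3·(137042,10243) + (26999,2018)
step 10: (575167, 42990)  from 1·(438125,32747) + (137042,10243)
…
step 12: (1588459, 118727)  from 1·(1013292,75737) + (575167,42990)
step 13: (4190210, 313191)  from 2·(1588459,118727) + (1013292,75737)
fundamental: x₁=4190210, y₁=313191  (since 17557859844100 − 179·98088602481 = 1)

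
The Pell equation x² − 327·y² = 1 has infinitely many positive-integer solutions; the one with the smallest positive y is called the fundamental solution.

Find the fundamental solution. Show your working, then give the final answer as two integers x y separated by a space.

217 12

√327 = [18; 12,36, …], period ℓ=2 (even) → k=1
i=0: a=18 ⇒ p=18, q=1
i=1: a=12 ⇒ p=217, q=12
→ (217, 12).  Check: 217²=47089, 327·12²=47088, difference 1.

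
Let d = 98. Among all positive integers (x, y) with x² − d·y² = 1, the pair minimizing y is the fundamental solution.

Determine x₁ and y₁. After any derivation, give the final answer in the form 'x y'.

√98 = [9; 1,8,1,18, …], period ℓ=4 (even) → k=3
a_0=9:  p_0=9·1+0=9,  q_0=9·0+1=1
…
a_2=8:  p_2=8·10+9=89,  q_2=8·1+1=9
a_3=1:  p_3=1·89+10=99,  q_3=1·9+1=10
→ (99, 10).  Check: 99²=9801, 98·10²=9800, difference 1.

99 10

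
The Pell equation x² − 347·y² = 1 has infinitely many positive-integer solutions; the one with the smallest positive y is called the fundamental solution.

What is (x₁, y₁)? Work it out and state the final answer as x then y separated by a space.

641602 34443

√347 = [18; 1,1,1,2,4,…,1,1,36, …], period ℓ=14 (even) → k=13
step 0: (18, 1)  from 18·(1,0) + (0,1)
…
step 2: (37, 2)  from 1·(19,1) + (18,1)
step 3: (56, 3)  from 1·(37,2) + (19,1)
…
step 6: (801, 43)  from 1·(652,35) + (149,8)
…
step 8: (15070, 809)  from 1·(14269,766) + (801,43)
…
step 10: (164168, 8813)  from 2·(74549,4002) + (15070,809)
…
step 12: (402885, 21628)  from 1·(238717,12815) + (164168,8813)
step 13: (641602, 34443)  from 1·(402885,21628) + (238717,12815)
(x₁, y₁) = (641602, 34443);  641602² − 347·34443² = 1 ✓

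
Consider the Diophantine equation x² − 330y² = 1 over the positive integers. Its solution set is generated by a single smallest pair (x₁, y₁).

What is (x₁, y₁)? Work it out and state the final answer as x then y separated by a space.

√330 = [18; 6,36, …], period ℓ=2 (even) → k=1
a_0=18:  p_0=18·1+0=18,  q_0=18·0+1=1
a_1=6:  p_1=6·18+1=109,  q_1=6·1+0=6
fundamental: x₁=109, y₁=6  (since 11881 − 330·36 = 1)

109 6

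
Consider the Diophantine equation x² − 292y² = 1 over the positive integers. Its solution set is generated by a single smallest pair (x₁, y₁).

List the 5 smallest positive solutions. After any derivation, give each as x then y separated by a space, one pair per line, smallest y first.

√292 → a₀=17, period (11,2,1,3,8,3,1,2,11,34); ℓ=10 even so k=9
step 0: (17, 1)  from 17·(1,0) + (0,1)
step 1: (188, 11)  from 11·(17,1) + (1,0)
step 2: (393, 23)  from 2·(188,11) + (17,1)
…
step 4: (2136, 125)  from 3·(581,34) + (393,23)
step 5: (17669, 1034)  from 8·(2136,125) + (581,34)
…
step 7: (72812, 4261)  from 1·(55143,3227) + (17669,1034)
step 8: (200767, 11749)  from 2·(72812,4261) + (55143,3227)
step 9: (2281249, 133500)  from 11·(200767,11749) + (72812,4261)
fundamental: x₁=2281249, y₁=133500  (since 5204097000001 − 292·17822250000 = 1)
(2281249+133500√292)^2 = 10408194000001 + 609093483000√292
(2281249+133500√292)^3 = 47487364308614281249 + 2778987798000400500√292
(2281249+133500√292)^4 = 216661004683313632776000001 + 12679126270400622186966000√292
(2281249+133500√292)^5 = 988515400545561595548925838281249 + 57848488250447518938990000667500√292

2281249 133500
10408194000001 609093483000
47487364308614281249 2778987798000400500
216661004683313632776000001 12679126270400622186966000
988515400545561595548925838281249 57848488250447518938990000667500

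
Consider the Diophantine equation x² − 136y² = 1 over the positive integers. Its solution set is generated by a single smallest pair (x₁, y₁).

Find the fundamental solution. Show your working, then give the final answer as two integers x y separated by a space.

d=136: √d = [11; 1,1,1,22] (ℓ=4, even), read p_3/q_3
i=0: a=11 ⇒ p=11, q=1
…
i=2: a=1 ⇒ p=23, q=2
i=3: a=1 ⇒ p=35, q=3
fundamental: x₁=35, y₁=3  (since 1225 − 136·9 = 1)

35 3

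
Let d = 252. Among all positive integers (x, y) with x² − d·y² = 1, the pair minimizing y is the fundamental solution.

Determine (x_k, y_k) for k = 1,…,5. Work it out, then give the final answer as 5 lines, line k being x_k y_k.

d=252: √d = [15; 1,6,1,30] (ℓ=4, even), read p_3/q_3
step 0: (15, 1)  from 15·(1,0) + (0,1)
step 1: (16, 1)  from 1·(15,1) + (1,0)
step 2: (111, 7)  from 6·(16,1) + (15,1)
step 3: (127, 8)  from 1·(111,7) + (16,1)
fundamental: x₁=127, y₁=8  (since 16129 − 252·64 = 1)
(x_2, y_2) = (127·127 + 252·8·8, 127·8 + 8·127) = (32257, 2032)
(x_3, y_3) = (127·32257 + 252·8·2032, 127·2032 + 8·32257) = (8193151, 516120)
(x_4, y_4) = (127·8193151 + 252·8·516120, 127·516120 + 8·8193151) = (2081028097, 131092448)
(x_5, y_5) = (127·2081028097 + 252·8·131092448, 127·131092448 + 8·2081028097) = (528572943487, 33296965672)

127 8
32257 2032
8193151 516120
2081028097 131092448
528572943487 33296965672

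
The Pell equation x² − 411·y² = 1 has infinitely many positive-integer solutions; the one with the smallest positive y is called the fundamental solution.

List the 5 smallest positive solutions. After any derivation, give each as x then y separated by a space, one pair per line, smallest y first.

49730 2453
4946145799 243975380
491943661118810 24265791292347
48928716529930696801 2413475601692857240
4866450145574963442708650 240044283320105789798053

√411 = [20; 3,1,1,1,19,1,1,1,3,40, …], period ℓ=10 (even) → k=9
i=0: a=20 ⇒ p=20, q=1
…
i=3: a=1 ⇒ p=142, q=7
…
i=5: a=19 ⇒ p=4379, q=216
…
i=8: a=1 ⇒ p=13583, q=670
i=9: a=3 ⇒ p=49730, q=2453
→ (49730, 2453).  Check: 49730²=2473072900, 411·2453²=2473072899, difference 1.
n=2: (49730,2453)∘(49730,2453) = (49730·49730+411·2453·2453, 49730·2453+2453·49730) = (4946145799,243975380)
n=3: (4946145799,243975380)∘(49730,2453) = (49730·4946145799+411·2453·243975380, 49730·243975380+2453·4946145799) = (491943661118810,24265791292347)
n=4: (491943661118810,24265791292347)∘(49730,2453) = (49730·491943661118810+411·2453·24265791292347, 49730·24265791292347+2453·491943661118810) = (48928716529930696801,2413475601692857240)
n=5: (48928716529930696801,2413475601692857240)∘(49730,2453) = (49730·48928716529930696801+411·2453·2413475601692857240, 49730·2413475601692857240+2453·48928716529930696801) = (4866450145574963442708650,240044283320105789798053)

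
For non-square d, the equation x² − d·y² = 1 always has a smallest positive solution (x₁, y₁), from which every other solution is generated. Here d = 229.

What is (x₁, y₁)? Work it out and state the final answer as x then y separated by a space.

√229 = [15; 7,1,1,7,30, …], period ℓ=5 (odd) → k=9
step 0: (15, 1)  from 15·(1,0) + (0,1)
step 1: (106, 7)  from 7·(15,1) + (1,0)
…
step 3: (227, 15)  from 1·(121,8) + (106,7)
step 4: (1710, 113)  from 7·(227,15) + (121,8)
step 5: (51527, 3405)  from 30·(1710,113) + (227,15)
step 6: (362399, 23948)  from 7·(51527,3405) + (1710,113)
step 7: (413926, 27353)  from 1·(362399,23948) + (51527,3405)
step 8: (776325, 51301)  from 1·(413926,27353) + (362399,23948)
step 9: (5848201, 386460)  from 7·(776325,51301) + (413926,27353)
fundamental: x₁=5848201, y₁=386460  (since 34201454936401 − 229·149351331600 = 1)

5848201 386460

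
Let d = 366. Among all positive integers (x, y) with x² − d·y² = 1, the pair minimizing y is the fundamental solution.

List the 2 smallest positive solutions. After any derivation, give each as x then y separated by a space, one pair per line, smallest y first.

907925 47458
1648655611249 86176609300

[19; 7,1,1,1,2,12,2,1,1,1,7,38] for √366; ℓ=12 ⇒ convergent index 11
i=0: a=19 ⇒ p=19, q=1
i=1: a=7 ⇒ p=134, q=7
…
i=3: a=1 ⇒ p=287, q=15
…
i=5: a=2 ⇒ p=1167, q=61
i=6: a=12 ⇒ p=14444, q=755
…
i=8: a=1 ⇒ p=44499, q=2326
i=9: a=1 ⇒ p=74554, q=3897
i=10: a=1 ⇒ p=119053, q=6223
i=11: a=7 ⇒ p=907925, q=47458
fundamental: x₁=907925, y₁=47458  (since 824327805625 − 366·2252261764 = 1)
(907925+47458√366)^2 = 1648655611249 + 86176609300√366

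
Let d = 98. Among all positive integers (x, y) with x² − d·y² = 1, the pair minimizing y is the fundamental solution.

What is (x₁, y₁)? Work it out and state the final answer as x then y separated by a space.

[9; 1,8,1,18] for √98; ℓ=4 ⇒ convergent index 3
i=0: a=9 ⇒ p=9, q=1
…
i=2: a=8 ⇒ p=89, q=9
i=3: a=1 ⇒ p=99, q=10
→ (99, 10).  Check: 99²=9801, 98·10²=9800, difference 1.

99 10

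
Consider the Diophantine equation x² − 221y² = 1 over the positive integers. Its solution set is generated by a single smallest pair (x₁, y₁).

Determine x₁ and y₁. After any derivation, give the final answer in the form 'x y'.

1665 112

[14; 1,6,2,6,1,28] for √221; ℓ=6 ⇒ convergent index 5
step 0: (14, 1)  from 14·(1,0) + (0,1)
step 1: (15, 1)  from 1·(14,1) + (1,0)
…
step 4: (1442, 97)  from 6·(223,15) + (104,7)
step 5: (1665, 112)  from 1·(1442,97) + (223,15)
fundamental: x₁=1665, y₁=112  (since 2772225 − 221·12544 = 1)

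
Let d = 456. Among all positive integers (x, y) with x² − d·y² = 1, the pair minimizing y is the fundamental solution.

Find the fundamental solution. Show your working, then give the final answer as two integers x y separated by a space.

√456 → a₀=21, period (2,1,4,1,2,42); ℓ=6 even so k=5
k=0  a_k=21  p_k/q_k = 21/1
…
k=2  a_k=1  p_k/q_k = 64/3
…
k=4  a_k=1  p_k/q_k = 363/17
k=5  a_k=2  p_k/q_k = 1025/48
→ (1025, 48).  Check: 1025²=1050625, 456·48²=1050624, difference 1.

1025 48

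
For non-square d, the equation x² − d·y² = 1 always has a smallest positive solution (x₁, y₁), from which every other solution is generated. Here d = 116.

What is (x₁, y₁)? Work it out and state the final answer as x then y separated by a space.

[10; 1,3,2,1,4,1,2,3,1,20] for √116; ℓ=10 ⇒ convergent index 9
a_0=10:  p_0=10·1+0=10,  q_0=10·0+1=1
…
a_6=1:  p_6=1·657+140=797,  q_6=1·61+13=74
…
a_8=3:  p_8=3·2251+797=7550,  q_8=3·209+74=701
a_9=1:  p_9=1·7550+2251=9801,  q_9=1·701+209=910
(x₁, y₁) = (9801, 910);  9801² − 116·910² = 1 ✓

9801 910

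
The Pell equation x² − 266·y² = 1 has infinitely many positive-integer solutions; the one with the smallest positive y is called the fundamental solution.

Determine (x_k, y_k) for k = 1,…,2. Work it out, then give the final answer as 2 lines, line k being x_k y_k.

d=266: √d = [16; 3,4,3,32] (ℓ=4, even), read p_3/q_3
i=0: a=16 ⇒ p=16, q=1
i=1: a=3 ⇒ p=49, q=3
i=2: a=4 ⇒ p=212, q=13
i=3: a=3 ⇒ p=685, q=42
(x₁, y₁) = (685, 42);  685² − 266·42² = 1 ✓
(x_2, y_2) = (685·685 + 266·42·42, 685·42 + 42·685) = (938449, 57540)

685 42
938449 57540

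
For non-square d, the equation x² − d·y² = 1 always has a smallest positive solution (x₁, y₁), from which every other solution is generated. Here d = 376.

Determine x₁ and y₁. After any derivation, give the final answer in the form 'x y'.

2143295 110532

√376 = [19; 2,1,1,3,1,…,1,2,38, …], period ℓ=16 (even) → k=15
step 0: (19, 1)  from 19·(1,0) + (0,1)
…
step 5: (446, 23)  from 1·(349,18) + (97,5)
…
step 8: (12953, 668)  from 4·(2928,151) + (1241,64)
step 9: (28834, 1487)  from 2·(12953,668) + (2928,151)
step 10: (70621, 3642)  from 2·(28834,1487) + (12953,668)
…
step 13: (468441, 24158)  from 1·(368986,19029) + (99455,5129)
step 14: (837427, 43187)  from 1·(468441,24158) + (368986,19029)
step 15: (2143295, 110532)  from 2·(837427,43187) + (468441,24158)
→ (2143295, 110532).  Check: 2143295²=4593713457025, 376·110532²=4593713457024, difference 1.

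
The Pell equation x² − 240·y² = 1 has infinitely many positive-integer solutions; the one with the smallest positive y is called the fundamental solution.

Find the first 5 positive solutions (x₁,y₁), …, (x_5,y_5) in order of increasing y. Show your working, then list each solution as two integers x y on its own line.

31 2
1921 124
119071 7686
7380481 476408
457470751 29529610

√240 → a₀=15, period (2,30); ℓ=2 even so k=1
i=0: a=15 ⇒ p=15, q=1
i=1: a=2 ⇒ p=31, q=2
(x₁, y₁) = (31, 2);  31² − 240·2² = 1 ✓
(x_2, y_2) = (31·31 + 240·2·2, 31·2 + 2·31) = (1921, 124)
(x_3, y_3) = (31·1921 + 240·2·124, 31·124 + 2·1921) = (119071, 7686)
(x_4, y_4) = (31·119071 + 240·2·7686, 31·7686 + 2·119071) = (7380481, 476408)
(x_5, y_5) = (31·7380481 + 240·2·476408, 31·476408 + 2·7380481) = (457470751, 29529610)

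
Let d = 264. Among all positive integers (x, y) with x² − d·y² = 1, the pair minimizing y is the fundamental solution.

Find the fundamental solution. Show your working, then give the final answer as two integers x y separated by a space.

65 4

[16; 4,32] for √264; ℓ=2 ⇒ convergent index 1
a_0=16:  p_0=16·1+0=16,  q_0=16·0+1=1
a_1=4:  p_1=4·16+1=65,  q_1=4·1+0=4
fundamental: x₁=65, y₁=4  (since 4225 − 264·16 = 1)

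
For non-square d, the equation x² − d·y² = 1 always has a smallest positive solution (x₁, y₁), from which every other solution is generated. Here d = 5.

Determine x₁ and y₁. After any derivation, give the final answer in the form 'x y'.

9 4

√5 = [2; 4, …], period ℓ=1 (odd) → k=1
a_0=2:  p_0=2·1+0=2,  q_0=2·0+1=1
a_1=4:  p_1=4·2+1=9,  q_1=4·1+0=4
fundamental: x₁=9, y₁=4  (since 81 − 5·16 = 1)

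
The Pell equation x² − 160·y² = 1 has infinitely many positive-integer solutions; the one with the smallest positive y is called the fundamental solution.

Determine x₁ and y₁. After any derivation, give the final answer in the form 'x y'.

[12; 1,1,1,5,1,1,1,24] for √160; ℓ=8 ⇒ convergent index 7
k=0  a_k=12  p_k/q_k = 12/1
k=1  a_k=1  p_k/q_k = 13/1
…
k=3  a_k=1  p_k/q_k = 38/3
k=4  a_k=5  p_k/q_k = 215/17
k=5  a_k=1  p_k/q_k = 253/20
k=6  a_k=1  p_k/q_k = 468/37
k=7  a_k=1  p_k/q_k = 721/57
fundamental: x₁=721, y₁=57  (since 519841 − 160·3249 = 1)

721 57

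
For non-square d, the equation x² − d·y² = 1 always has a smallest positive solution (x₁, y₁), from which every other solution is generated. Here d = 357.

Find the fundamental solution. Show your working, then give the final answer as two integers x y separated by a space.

3401 180

d=357: √d = [18; 1,8,2,8,1,36] (ℓ=6, even), read p_5/q_5
k=0  a_k=18  p_k/q_k = 18/1
…
k=2  a_k=8  p_k/q_k = 170/9
…
k=4  a_k=8  p_k/q_k = 3042/161
k=5  a_k=1  p_k/q_k = 3401/180
fundamental: x₁=3401, y₁=180  (since 11566801 − 357·32400 = 1)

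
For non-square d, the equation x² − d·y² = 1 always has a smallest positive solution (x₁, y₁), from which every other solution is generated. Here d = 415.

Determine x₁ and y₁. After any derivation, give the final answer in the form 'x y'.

18412804 903849

d=415: √d = [20; 2,1,2,4,6,…,1,2,40] (ℓ=16, even), read p_15/q_15
a_0=20:  p_0=20·1+0=20,  q_0=20·0+1=1
a_1=2:  p_1=2·20+1=41,  q_1=2·1+0=2
…
a_3=2:  p_3=2·61+41=163,  q_3=2·3+2=8
a_4=4:  p_4=4·163+61=713,  q_4=4·8+3=35
…
a_7=1:  p_7=1·5154+4441=9595,  q_7=1·253+218=471
…
a_9=1:  p_9=1·33939+9595=43534,  q_9=1·1666+471=2137
a_10=1:  p_10=1·43534+33939=77473,  q_10=1·2137+1666=3803
…
a_14=1:  p_14=1·4730294+2110961=6841255,  q_14=1·232201+103623=335824
a_15=2:  p_15=2·6841255+4730294=18412804,  q_15=2·335824+232201=903849
(x₁, y₁) = (18412804, 903849);  18412804² − 415·903849² = 1 ✓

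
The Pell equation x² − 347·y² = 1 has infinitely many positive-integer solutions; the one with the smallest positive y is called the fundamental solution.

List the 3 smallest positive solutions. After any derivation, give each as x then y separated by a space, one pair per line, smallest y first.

√347 → a₀=18, period (1,1,1,2,4,…,1,1,36); ℓ=14 even so k=13
i=0: a=18 ⇒ p=18, q=1
i=1: a=1 ⇒ p=19, q=1
i=2: a=1 ⇒ p=37, q=2
…
i=4: a=2 ⇒ p=149, q=8
i=5: a=4 ⇒ p=652, q=35
…
i=7: a=17 ⇒ p=14269, q=766
i=8: a=1 ⇒ p=15070, q=809
i=9: a=4 ⇒ p=74549, q=4002
i=10: a=2 ⇒ p=164168, q=8813
i=11: a=1 ⇒ p=238717, q=12815
i=12: a=1 ⇒ p=402885, q=21628
i=13: a=1 ⇒ p=641602, q=34443
(x₁, y₁) = (641602, 34443);  641602² − 347·34443² = 1 ✓
k=2:  x_2 = 641602·641602+347·34443·34443 = 823306252807,  y_2 = 641602·34443+34443·641602 = 44197395372
k=3:  x_3 = 641602·823306252807+347·34443·44197395372 = 1056469876826312026,  y_3 = 641602·44197395372+34443·823306252807 = 56714274530897445

641602 34443
823306252807 44197395372
1056469876826312026 56714274530897445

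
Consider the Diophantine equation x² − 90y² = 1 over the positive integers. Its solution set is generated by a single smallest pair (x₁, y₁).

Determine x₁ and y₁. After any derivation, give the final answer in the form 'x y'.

√90 → a₀=9, period (2,18); ℓ=2 even so k=1
step 0: (9, 1)  from 9·(1,0) + (0,1)
step 1: (19, 2)  from 2·(9,1) + (1,0)
→ (19, 2).  Check: 19²=361, 90·2²=360, difference 1.

19 2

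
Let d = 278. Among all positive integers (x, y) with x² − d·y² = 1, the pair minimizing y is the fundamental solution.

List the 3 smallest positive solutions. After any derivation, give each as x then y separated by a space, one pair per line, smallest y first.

2501 150
12510001 750300
62575022501 3753000450

√278 → a₀=16, period (1,2,16,2,1,32); ℓ=6 even so k=5
k=0  a_k=16  p_k/q_k = 16/1
k=1  a_k=1  p_k/q_k = 17/1
k=2  a_k=2  p_k/q_k = 50/3
…
k=4  a_k=2  p_k/q_k = 1684/101
k=5  a_k=1  p_k/q_k = 2501/150
fundamental: x₁=2501, y₁=150  (since 6255001 − 278·22500 = 1)
n=2: (2501,150)∘(2501,150) = (2501·2501+278·150·150, 2501·150+150·2501) = (12510001,750300)
n=3: (12510001,750300)∘(2501,150) = (2501·12510001+278·150·750300, 2501·750300+150·12510001) = (62575022501,3753000450)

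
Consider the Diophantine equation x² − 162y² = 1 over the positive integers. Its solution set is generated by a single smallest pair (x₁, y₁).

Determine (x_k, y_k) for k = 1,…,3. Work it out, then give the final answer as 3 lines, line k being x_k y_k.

√162 → a₀=12, period (1,2,1,2,12,2,1,2,1,24); ℓ=10 even so k=9
a_0=12:  p_0=12·1+0=12,  q_0=12·0+1=1
a_1=1:  p_1=1·12+1=13,  q_1=1·1+0=1
a_2=2:  p_2=2·13+12=38,  q_2=2·1+1=3
a_3=1:  p_3=1·38+13=51,  q_3=1·3+1=4
a_4=2:  p_4=2·51+38=140,  q_4=2·4+3=11
a_5=12:  p_5=12·140+51=1731,  q_5=12·11+4=136
a_6=2:  p_6=2·1731+140=3602,  q_6=2·136+11=283
a_7=1:  p_7=1·3602+1731=5333,  q_7=1·283+136=419
a_8=2:  p_8=2·5333+3602=14268,  q_8=2·419+283=1121
a_9=1:  p_9=1·14268+5333=19601,  q_9=1·1121+419=1540
fundamental: x₁=19601, y₁=1540  (since 384199201 − 162·2371600 = 1)
k=2:  x_2 = 19601·19601+162·1540·1540 = 768398401,  y_2 = 19601·1540+1540·19601 = 60371080
k=3:  x_3 = 19601·768398401+162·1540·60371080 = 30122754096401,  y_3 = 19601·60371080+1540·768398401 = 2366667076620

19601 1540
768398401 60371080
30122754096401 2366667076620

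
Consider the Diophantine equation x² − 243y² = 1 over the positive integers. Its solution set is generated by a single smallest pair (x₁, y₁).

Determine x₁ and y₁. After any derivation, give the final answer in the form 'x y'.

70226 4505

√243 = [15; 1,1,2,3,15,3,2,1,1,30, …], period ℓ=10 (even) → k=9
step 0: (15, 1)  from 15·(1,0) + (0,1)
step 1: (16, 1)  from 1·(15,1) + (1,0)
step 2: (31, 2)  from 1·(16,1) + (15,1)
step 3: (78, 5)  from 2·(31,2) + (16,1)
step 4: (265, 17)  from 3·(78,5) + (31,2)
step 5: (4053, 260)  from 15·(265,17) + (78,5)
step 6: (12424, 797)  from 3·(4053,260) + (265,17)
step 7: (28901, 1854)  from 2·(12424,797) + (4053,260)
step 8: (41325, 2651)  from 1·(28901,1854) + (12424,797)
step 9: (70226, 4505)  from 1·(41325,2651) + (28901,1854)
(x₁, y₁) = (70226, 4505);  70226² − 243·4505² = 1 ✓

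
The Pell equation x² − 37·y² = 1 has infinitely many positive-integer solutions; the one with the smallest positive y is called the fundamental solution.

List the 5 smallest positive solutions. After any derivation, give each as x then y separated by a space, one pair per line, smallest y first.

d=37: √d = [6; 12] (ℓ=1, odd), read p_1/q_1
a_0=6:  p_0=6·1+0=6,  q_0=6·0+1=1
a_1=12:  p_1=12·6+1=73,  q_1=12·1+0=12
→ (73, 12).  Check: 73²=5329, 37·12²=5328, difference 1.
(x_2, y_2) = (73·73 + 37·12·12, 73·12 + 12·73) = (10657, 1752)
(x_3, y_3) = (73·10657 + 37·12·1752, 73·1752 + 12·10657) = (1555849, 255780)
(x_4, y_4) = (73·1555849 + 37·12·255780, 73·255780 + 12·1555849) = (227143297, 37342128)
(x_5, y_5) = (73·227143297 + 37·12·37342128, 73·37342128 + 12·227143297) = (33161365513, 5451694908)

73 12
10657 1752
1555849 255780
227143297 37342128
33161365513 5451694908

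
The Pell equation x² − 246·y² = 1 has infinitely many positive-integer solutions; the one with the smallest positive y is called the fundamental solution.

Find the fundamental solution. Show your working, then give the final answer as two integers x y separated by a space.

√246 → a₀=15, period (1,2,5,1,14,1,5,2,1,30); ℓ=10 even so k=9
step 0: (15, 1)  from 15·(1,0) + (0,1)
…
step 2: (47, 3)  from 2·(16,1) + (15,1)
step 3: (251, 16)  from 5·(47,3) + (16,1)
step 4: (298, 19)  from 1·(251,16) + (47,3)
…
step 6: (4721, 301)  from 1·(4423,282) + (298,19)
step 7: (28028, 1787)  from 5·(4721,301) + (4423,282)
step 8: (60777, 3875)  from 2·(28028,1787) + (4721,301)
step 9: (88805, 5662)  from 1·(60777,3875) + (28028,1787)
(x₁, y₁) = (88805, 5662);  88805² − 246·5662² = 1 ✓

88805 5662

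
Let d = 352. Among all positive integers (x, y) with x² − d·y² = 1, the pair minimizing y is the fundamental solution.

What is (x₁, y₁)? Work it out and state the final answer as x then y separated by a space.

77617 4137

[18; 1,3,5,9,5,3,1,36] for √352; ℓ=8 ⇒ convergent index 7
a_0=18:  p_0=18·1+0=18,  q_0=18·0+1=1
…
a_3=5:  p_3=5·75+19=394,  q_3=5·4+1=21
…
a_6=3:  p_6=3·18499+3621=59118,  q_6=3·986+193=3151
a_7=1:  p_7=1·59118+18499=77617,  q_7=1·3151+986=4137
→ (77617, 4137).  Check: 77617²=6024398689, 352·4137²=6024398688, difference 1.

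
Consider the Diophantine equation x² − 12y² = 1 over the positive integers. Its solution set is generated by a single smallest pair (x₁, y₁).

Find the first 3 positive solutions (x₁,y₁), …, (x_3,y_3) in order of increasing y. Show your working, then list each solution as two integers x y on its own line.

7 2
97 28
1351 390

√12 = [3; 2,6, …], period ℓ=2 (even) → k=1
step 0: (3, 1)  from 3·(1,0) + (0,1)
step 1: (7, 2)  from 2·(3,1) + (1,0)
fundamental: x₁=7, y₁=2  (since 49 − 12·4 = 1)
k=2:  x_2 = 7·7+12·2·2 = 97,  y_2 = 7·2+2·7 = 28
k=3:  x_3 = 7·97+12·2·28 = 1351,  y_3 = 7·28+2·97 = 390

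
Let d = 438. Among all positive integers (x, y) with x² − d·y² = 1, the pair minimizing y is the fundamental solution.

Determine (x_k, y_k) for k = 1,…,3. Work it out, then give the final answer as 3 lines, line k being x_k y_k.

d=438: √d = [20; 1,12,1,40] (ℓ=4, even), read p_3/q_3
k=0  a_k=20  p_k/q_k = 20/1
k=1  a_k=1  p_k/q_k = 21/1
k=2  a_k=12  p_k/q_k = 272/13
k=3  a_k=1  p_k/q_k = 293/14
(x₁, y₁) = (293, 14);  293² − 438·14² = 1 ✓
k=2:  x_2 = 293·293+438·14·14 = 171697,  y_2 = 293·14+14·293 = 8204
k=3:  x_3 = 293·171697+438·14·8204 = 100614149,  y_3 = 293·8204+14·171697 = 4807530

293 14
171697 8204
100614149 4807530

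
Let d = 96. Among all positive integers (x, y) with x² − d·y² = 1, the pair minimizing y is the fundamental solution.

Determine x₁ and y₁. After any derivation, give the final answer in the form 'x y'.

49 5

d=96: √d = [9; 1,3,1,18] (ℓ=4, even), read p_3/q_3
k=0  a_k=9  p_k/q_k = 9/1
…
k=2  a_k=3  p_k/q_k = 39/4
k=3  a_k=1  p_k/q_k = 49/5
→ (49, 5).  Check: 49²=2401, 96·5²=2400, difference 1.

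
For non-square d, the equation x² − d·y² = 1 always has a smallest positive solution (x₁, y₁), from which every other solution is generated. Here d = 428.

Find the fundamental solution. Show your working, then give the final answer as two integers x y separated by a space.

1850887 89466

[20; 1,2,4,1,5,10,5,1,4,2,1,40] for √428; ℓ=12 ⇒ convergent index 11
step 0: (20, 1)  from 20·(1,0) + (0,1)
step 1: (21, 1)  from 1·(20,1) + (1,0)
step 2: (62, 3)  from 2·(21,1) + (20,1)
step 3: (269, 13)  from 4·(62,3) + (21,1)
step 4: (331, 16)  from 1·(269,13) + (62,3)
step 5: (1924, 93)  from 5·(331,16) + (269,13)
step 6: (19571, 946)  from 10·(1924,93) + (331,16)
step 7: (99779, 4823)  from 5·(19571,946) + (1924,93)
step 8: (119350, 5769)  from 1·(99779,4823) + (19571,946)
…
step 10: (1273708, 61567)  from 2·(577179,27899) + (119350,5769)
step 11: (1850887, 89466)  from 1·(1273708,61567) + (577179,27899)
(x₁, y₁) = (1850887, 89466);  1850887² − 428·89466² = 1 ✓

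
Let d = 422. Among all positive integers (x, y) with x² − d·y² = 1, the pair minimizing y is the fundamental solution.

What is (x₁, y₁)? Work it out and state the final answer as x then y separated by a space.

7022501 341850

√422 → a₀=20, period (1,1,5,2,1,…,1,1,40); ℓ=14 even so k=13
k=0  a_k=20  p_k/q_k = 20/1
k=1  a_k=1  p_k/q_k = 21/1
…
k=3  a_k=5  p_k/q_k = 226/11
…
k=9  a_k=1  p_k/q_k = 217526/10589
…
k=12  a_k=1  p_k/q_k = 3810680/185501
k=13  a_k=1  p_k/q_k = 7022501/341850
(x₁, y₁) = (7022501, 341850);  7022501² − 422·341850² = 1 ✓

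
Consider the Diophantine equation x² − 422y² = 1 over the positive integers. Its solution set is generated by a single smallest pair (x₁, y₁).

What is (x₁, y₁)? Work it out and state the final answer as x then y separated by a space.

7022501 341850

√422 → a₀=20, period (1,1,5,2,1,…,1,1,40); ℓ=14 even so k=13
k=0  a_k=20  p_k/q_k = 20/1
…
k=5  a_k=1  p_k/q_k = 719/35
…
k=10  a_k=2  p_k/q_k = 598859/29152
…
k=12  a_k=1  p_k/q_k = 3810680/185501
k=13  a_k=1  p_k/q_k = 7022501/341850
→ (7022501, 341850).  Check: 7022501²=49315520295001, 422·341850²=49315520295000, difference 1.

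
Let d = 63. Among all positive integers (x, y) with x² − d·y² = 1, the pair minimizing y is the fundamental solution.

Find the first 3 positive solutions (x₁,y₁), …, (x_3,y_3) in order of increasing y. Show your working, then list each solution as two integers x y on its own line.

d=63: √d = [7; 1,14] (ℓ=2, even), read p_1/q_1
k=0  a_k=7  p_k/q_k = 7/1
k=1  a_k=1  p_k/q_k = 8/1
(x₁, y₁) = (8, 1);  8² − 63·1² = 1 ✓
(x_2, y_2) = (8·8 + 63·1·1, 8·1 + 1·8) = (127, 16)
(x_3, y_3) = (8·127 + 63·1·16, 8·16 + 1·127) = (2024, 255)

8 1
127 16
2024 255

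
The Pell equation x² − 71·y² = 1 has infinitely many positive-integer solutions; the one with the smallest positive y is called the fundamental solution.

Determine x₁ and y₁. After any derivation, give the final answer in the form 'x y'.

[8; 2,2,1,7,1,2,2,16] for √71; ℓ=8 ⇒ convergent index 7
k=0  a_k=8  p_k/q_k = 8/1
k=1  a_k=2  p_k/q_k = 17/2
…
k=6  a_k=2  p_k/q_k = 1483/176
k=7  a_k=2  p_k/q_k = 3480/413
(x₁, y₁) = (3480, 413);  3480² − 71·413² = 1 ✓

3480 413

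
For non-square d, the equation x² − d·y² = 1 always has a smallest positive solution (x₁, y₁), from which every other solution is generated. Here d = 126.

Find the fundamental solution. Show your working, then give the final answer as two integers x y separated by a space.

449 40

√126 = [11; 4,2,4,22, …], period ℓ=4 (even) → k=3
k=0  a_k=11  p_k/q_k = 11/1
…
k=2  a_k=2  p_k/q_k = 101/9
k=3  a_k=4  p_k/q_k = 449/40
fundamental: x₁=449, y₁=40  (since 201601 − 126·1600 = 1)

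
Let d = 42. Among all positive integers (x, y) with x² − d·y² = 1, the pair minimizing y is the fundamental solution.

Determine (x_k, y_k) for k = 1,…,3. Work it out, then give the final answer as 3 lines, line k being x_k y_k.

13 2
337 52
8749 1350

√42 = [6; 2,12, …], period ℓ=2 (even) → k=1
step 0: (6, 1)  from 6·(1,0) + (0,1)
step 1: (13, 2)  from 2·(6,1) + (1,0)
fundamental: x₁=13, y₁=2  (since 169 − 42·4 = 1)
(x_2, y_2) = (13·13 + 42·2·2, 13·2 + 2·13) = (337, 52)
(x_3, y_3) = (13·337 + 42·2·52, 13·52 + 2·337) = (8749, 1350)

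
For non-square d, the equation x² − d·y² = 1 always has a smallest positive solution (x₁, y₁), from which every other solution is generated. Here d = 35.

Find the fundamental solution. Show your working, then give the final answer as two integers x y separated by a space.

[5; 1,10] for √35; ℓ=2 ⇒ convergent index 1
a_0=5:  p_0=5·1+0=5,  q_0=5·0+1=1
a_1=1:  p_1=1·5+1=6,  q_1=1·1+0=1
fundamental: x₁=6, y₁=1  (since 36 − 35·1 = 1)

6 1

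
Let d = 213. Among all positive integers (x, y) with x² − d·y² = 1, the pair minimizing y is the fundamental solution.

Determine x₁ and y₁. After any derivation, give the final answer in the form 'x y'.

√213 → a₀=14, period (1,1,2,6,1,8,1,6,2,1,1,28); ℓ=12 even so k=11
step 0: (14, 1)  from 14·(1,0) + (0,1)
…
step 2: (29, 2)  from 1·(15,1) + (14,1)
…
step 7: (5327, 365)  from 1·(4787,328) + (540,37)
…
step 10: (115574, 7919)  from 1·(78825,5401) + (36749,2518)
step 11: (194399, 13320)  from 1·(115574,7919) + (78825,5401)
fundamental: x₁=194399, y₁=13320  (since 37790971201 − 213·177422400 = 1)

194399 13320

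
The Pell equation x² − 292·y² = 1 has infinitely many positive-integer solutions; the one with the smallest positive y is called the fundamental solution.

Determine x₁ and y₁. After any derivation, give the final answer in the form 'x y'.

√292 = [17; 11,2,1,3,8,3,1,2,11,34, …], period ℓ=10 (even) → k=9
i=0: a=17 ⇒ p=17, q=1
i=1: a=11 ⇒ p=188, q=11
i=2: a=2 ⇒ p=393, q=23
i=3: a=1 ⇒ p=581, q=34
…
i=5: a=8 ⇒ p=17669, q=1034
i=6: a=3 ⇒ p=55143, q=3227
i=7: a=1 ⇒ p=72812, q=4261
i=8: a=2 ⇒ p=200767, q=11749
i=9: a=11 ⇒ p=2281249, q=133500
fundamental: x₁=2281249, y₁=133500  (since 5204097000001 − 292·17822250000 = 1)

2281249 133500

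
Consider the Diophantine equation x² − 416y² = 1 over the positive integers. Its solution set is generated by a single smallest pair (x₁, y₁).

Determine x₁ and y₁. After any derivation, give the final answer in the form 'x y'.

5201 255

√416 = [20; 2,1,1,9,1,1,2,40, …], period ℓ=8 (even) → k=7
step 0: (20, 1)  from 20·(1,0) + (0,1)
…
step 2: (61, 3)  from 1·(41,2) + (20,1)
…
step 4: (979, 48)  from 9·(102,5) + (61,3)
step 5: (1081, 53)  from 1·(979,48) + (102,5)
step 6: (2060, 101)  from 1·(1081,53) + (979,48)
step 7: (5201, 255)  from 2·(2060,101) + (1081,53)
→ (5201, 255).  Check: 5201²=27050401, 416·255²=27050400, difference 1.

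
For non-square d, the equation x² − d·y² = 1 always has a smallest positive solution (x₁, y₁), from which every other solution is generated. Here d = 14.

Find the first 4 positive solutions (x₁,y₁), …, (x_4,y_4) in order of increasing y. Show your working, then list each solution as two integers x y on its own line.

√14 → a₀=3, period (1,2,1,6); ℓ=4 even so k=3
i=0: a=3 ⇒ p=3, q=1
i=1: a=1 ⇒ p=4, q=1
i=2: a=2 ⇒ p=11, q=3
i=3: a=1 ⇒ p=15, q=4
(x₁, y₁) = (15, 4);  15² − 14·4² = 1 ✓
(15+4√14)^2 = 449 + 120√14
(15+4√14)^3 = 13455 + 3596√14
(15+4√14)^4 = 403201 + 107760√14

15 4
449 120
13455 3596
403201 107760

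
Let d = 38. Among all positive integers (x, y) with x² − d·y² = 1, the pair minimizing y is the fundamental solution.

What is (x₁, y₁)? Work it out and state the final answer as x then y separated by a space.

√38 = [6; 6,12, …], period ℓ=2 (even) → k=1
i=0: a=6 ⇒ p=6, q=1
i=1: a=6 ⇒ p=37, q=6
(x₁, y₁) = (37, 6);  37² − 38·6² = 1 ✓

37 6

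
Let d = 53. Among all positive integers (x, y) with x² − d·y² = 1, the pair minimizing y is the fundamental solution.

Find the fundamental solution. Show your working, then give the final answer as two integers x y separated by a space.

66249 9100

√53 = [7; 3,1,1,3,14, …], period ℓ=5 (odd) → k=9
step 0: (7, 1)  from 7·(1,0) + (0,1)
step 1: (22, 3)  from 3·(7,1) + (1,0)
…
step 3: (51, 7)  from 1·(29,4) + (22,3)
…
step 5: (2599, 357)  from 14·(182,25) + (51,7)
step 6: (7979, 1096)  from 3·(2599,357) + (182,25)
step 7: (10578, 1453)  from 1·(7979,1096) + (2599,357)
step 8: (18557, 2549)  from 1·(10578,1453) + (7979,1096)
step 9: (66249, 9100)  from 3·(18557,2549) + (10578,1453)
(x₁, y₁) = (66249, 9100);  66249² − 53·9100² = 1 ✓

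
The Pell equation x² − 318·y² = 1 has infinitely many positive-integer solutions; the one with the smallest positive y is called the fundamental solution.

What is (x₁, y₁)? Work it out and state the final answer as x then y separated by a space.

√318 = [17; 1,4,1,34, …], period ℓ=4 (even) → k=3
k=0  a_k=17  p_k/q_k = 17/1
k=1  a_k=1  p_k/q_k = 18/1
k=2  a_k=4  p_k/q_k = 89/5
k=3  a_k=1  p_k/q_k = 107/6
→ (107, 6).  Check: 107²=11449, 318·6²=11448, difference 1.

107 6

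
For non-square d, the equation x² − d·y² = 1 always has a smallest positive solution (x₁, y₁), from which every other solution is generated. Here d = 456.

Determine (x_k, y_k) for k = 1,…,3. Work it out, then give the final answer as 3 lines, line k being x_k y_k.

1025 48
2101249 98400
4307559425 201719952

√456 → a₀=21, period (2,1,4,1,2,42); ℓ=6 even so k=5
k=0  a_k=21  p_k/q_k = 21/1
…
k=2  a_k=1  p_k/q_k = 64/3
…
k=4  a_k=1  p_k/q_k = 363/17
k=5  a_k=2  p_k/q_k = 1025/48
→ (1025, 48).  Check: 1025²=1050625, 456·48²=1050624, difference 1.
n=2: (1025,48)∘(1025,48) = (1025·1025+456·48·48, 1025·48+48·1025) = (2101249,98400)
n=3: (2101249,98400)∘(1025,48) = (1025·2101249+456·48·98400, 1025·98400+48·2101249) = (4307559425,201719952)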